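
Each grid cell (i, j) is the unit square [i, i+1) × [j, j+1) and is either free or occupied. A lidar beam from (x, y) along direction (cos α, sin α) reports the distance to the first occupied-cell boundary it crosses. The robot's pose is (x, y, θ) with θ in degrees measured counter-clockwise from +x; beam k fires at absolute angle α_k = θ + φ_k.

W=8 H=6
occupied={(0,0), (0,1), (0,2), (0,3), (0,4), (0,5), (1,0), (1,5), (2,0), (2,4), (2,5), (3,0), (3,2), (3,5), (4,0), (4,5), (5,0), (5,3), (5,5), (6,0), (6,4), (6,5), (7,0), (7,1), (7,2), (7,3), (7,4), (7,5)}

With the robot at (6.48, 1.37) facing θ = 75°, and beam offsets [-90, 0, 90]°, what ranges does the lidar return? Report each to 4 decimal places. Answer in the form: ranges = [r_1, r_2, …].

ranges = [0.5383, 2.0091, 2.5675]

beam 1: φ=-90°, α=345°
  dir = (cos 345°, sin 345°) = (0.9659, -0.2588); from cell (6,1)
  next x-line at t=0.5383, next y-line at t=1.4296; Δt_x=1.0353, Δt_y=3.8637
    x: enter (7,1) at t=0.5383 ← occupied
  → r_1 = 0.5383
beam 2: φ=0°, α=75°
  dir = (cos 75°, sin 75°) = (0.2588, 0.9659); from cell (6,1)
  next x-line at t=2.0091, next y-line at t=0.6522; Δt_x=3.8637, Δt_y=1.0353
    y: enter (6,2) at t=0.6522
    y: enter (6,3) at t=1.6875
    x: enter (7,3) at t=2.0091 ← occupied
  → r_2 = 2.0091
beam 3: φ=90°, α=165°
  dir = (cos 165°, sin 165°) = (-0.9659, 0.2588); from cell (6,1)
  next x-line at t=0.4969, next y-line at t=2.4341; Δt_x=1.0353, Δt_y=3.8637
    x: enter (5,1) at t=0.4969
    x: enter (4,1) at t=1.5322
    y: enter (4,2) at t=2.4341
    x: enter (3,2) at t=2.5675 ← occupied
  → r_3 = 2.5675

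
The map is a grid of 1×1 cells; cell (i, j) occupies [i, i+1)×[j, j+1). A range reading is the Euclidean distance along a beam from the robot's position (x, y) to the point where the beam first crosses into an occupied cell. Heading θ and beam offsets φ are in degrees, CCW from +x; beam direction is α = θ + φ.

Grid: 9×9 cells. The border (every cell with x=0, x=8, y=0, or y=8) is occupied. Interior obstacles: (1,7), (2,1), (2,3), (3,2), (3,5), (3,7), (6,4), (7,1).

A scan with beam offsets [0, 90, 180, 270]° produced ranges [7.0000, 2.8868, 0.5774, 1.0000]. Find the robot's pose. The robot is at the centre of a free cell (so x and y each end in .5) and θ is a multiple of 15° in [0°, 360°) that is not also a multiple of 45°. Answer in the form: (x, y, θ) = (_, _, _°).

(x, y, θ) = (1.5, 5.5, 330°)

The pose lattice has 41·16 = 656 candidates. Test each by forward raycasting.
  (7.5, 5.5, 15°): beam 1 = 0.5176 ≠ 7.0000 ✗
  (4.5, 4.5, 300°): beam 1 = 4.0415 ≠ 7.0000 ✗
  (3.5, 1.5, 120°): beam 1 = 0.5774 ≠ 7.0000 ✗
  (2.5, 6.5, 165°): beam 1 = 1.5529 ≠ 7.0000 ✗
  (6.5, 7.5, 330°): beam 1 = 1.7321 ≠ 7.0000 ✗
  …
  (1.5, 5.5, 330°): r_1=7.0000, r_2=2.8868, r_3=0.5774, r_4=1.0000 — all match ✓
Unique over the lattice → pose = (1.5, 5.5, 330°).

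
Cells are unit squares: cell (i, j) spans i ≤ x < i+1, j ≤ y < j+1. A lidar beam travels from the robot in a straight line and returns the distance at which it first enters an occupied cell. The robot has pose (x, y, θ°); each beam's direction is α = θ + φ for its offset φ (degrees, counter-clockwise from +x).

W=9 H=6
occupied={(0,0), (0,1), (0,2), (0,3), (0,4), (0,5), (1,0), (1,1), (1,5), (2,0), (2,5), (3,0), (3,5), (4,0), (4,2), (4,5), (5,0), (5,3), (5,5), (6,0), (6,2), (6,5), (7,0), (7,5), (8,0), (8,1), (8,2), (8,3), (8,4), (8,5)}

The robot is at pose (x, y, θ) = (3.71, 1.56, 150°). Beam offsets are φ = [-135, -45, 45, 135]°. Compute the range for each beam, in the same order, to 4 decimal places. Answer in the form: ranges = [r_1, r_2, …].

ranges = [2.3708, 3.5614, 1.7703, 0.5798]

beam 1: φ=-135°, α=15°
  dir = (cos 15°, sin 15°) = (0.9659, 0.2588); from cell (3,1)
  next x-line at t=0.3002, next y-line at t=1.7000; Δt_x=1.0353, Δt_y=3.8637
    x: enter (4,1) at t=0.3002
    x: enter (5,1) at t=1.3355
    y: enter (5,2) at t=1.7000
    x: enter (6,2) at t=2.3708 ← occupied
  → r_1 = 2.3708
beam 2: φ=-45°, α=105°
  dir = (cos 105°, sin 105°) = (-0.2588, 0.9659); from cell (3,1)
  next x-line at t=2.7432, next y-line at t=0.4555; Δt_x=3.8637, Δt_y=1.0353
    y: enter (3,2) at t=0.4555
    y: enter (3,3) at t=1.4908
    y: enter (3,4) at t=2.5261
    x: enter (2,4) at t=2.7432
    y: enter (2,5) at t=3.5614 ← occupied
  → r_2 = 3.5614
beam 3: φ=45°, α=195°
  dir = (cos 195°, sin 195°) = (-0.9659, -0.2588); from cell (3,1)
  next x-line at t=0.7350, next y-line at t=2.1637; Δt_x=1.0353, Δt_y=3.8637
    x: enter (2,1) at t=0.7350
    x: enter (1,1) at t=1.7703 ← occupied
  → r_3 = 1.7703
beam 4: φ=135°, α=285°
  dir = (cos 285°, sin 285°) = (0.2588, -0.9659); from cell (3,1)
  next x-line at t=1.1205, next y-line at t=0.5798; Δt_x=3.8637, Δt_y=1.0353
    y: enter (3,0) at t=0.5798 ← occupied
  → r_4 = 0.5798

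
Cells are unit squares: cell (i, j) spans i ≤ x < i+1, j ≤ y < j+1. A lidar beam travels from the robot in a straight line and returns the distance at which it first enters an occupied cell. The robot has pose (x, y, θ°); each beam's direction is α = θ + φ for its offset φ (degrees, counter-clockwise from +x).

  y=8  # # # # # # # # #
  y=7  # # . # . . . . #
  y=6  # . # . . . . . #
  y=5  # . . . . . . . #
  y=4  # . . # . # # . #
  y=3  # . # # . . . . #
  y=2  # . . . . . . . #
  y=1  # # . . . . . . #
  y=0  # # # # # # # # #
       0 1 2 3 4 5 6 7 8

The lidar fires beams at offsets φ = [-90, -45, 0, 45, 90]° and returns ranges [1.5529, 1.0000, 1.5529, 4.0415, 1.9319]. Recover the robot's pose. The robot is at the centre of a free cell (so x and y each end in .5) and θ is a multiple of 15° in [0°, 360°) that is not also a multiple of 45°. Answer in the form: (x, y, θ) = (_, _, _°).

(x, y, θ) = (4.5, 6.5, 165°)

The pose lattice has 40·16 = 640 candidates. Test each by forward raycasting.
  (7.5, 2.5, 195°): beam 1 = 1.9319 ≠ 1.5529 ✗
  (6.5, 7.5, 255°): beam 1 = 1.9319 ≠ 1.5529 ✗
  (4.5, 7.5, 330°): beam 1 = 2.8868 ≠ 1.5529 ✗
  …
  (4.5, 6.5, 165°): r_1=1.5529, r_2=1.0000, r_3=1.5529, r_4=4.0415, r_5=1.9319 — all match ✓
Unique over the lattice → pose = (4.5, 6.5, 165°).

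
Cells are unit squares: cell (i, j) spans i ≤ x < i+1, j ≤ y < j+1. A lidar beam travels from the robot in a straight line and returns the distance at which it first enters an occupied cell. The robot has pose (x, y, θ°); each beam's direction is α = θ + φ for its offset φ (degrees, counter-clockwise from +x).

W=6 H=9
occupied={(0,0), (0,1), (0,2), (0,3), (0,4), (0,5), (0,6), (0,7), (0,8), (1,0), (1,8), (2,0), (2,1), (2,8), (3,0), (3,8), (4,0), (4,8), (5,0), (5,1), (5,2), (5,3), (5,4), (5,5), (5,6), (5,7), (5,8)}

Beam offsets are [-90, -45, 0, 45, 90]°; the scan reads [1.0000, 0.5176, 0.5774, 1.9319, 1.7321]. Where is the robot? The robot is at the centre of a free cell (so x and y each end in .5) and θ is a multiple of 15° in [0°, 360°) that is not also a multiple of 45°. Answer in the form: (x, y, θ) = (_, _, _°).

(x, y, θ) = (1.5, 3.5, 210°)

Enumerate (i+0.5, j+0.5, θ) over the 27 free cells and 16 admissible headings. For each, cast all 5 beams and compare to the given ranges.
  (3.5, 7.5, 255°): beam 1 = 1.9319 ≠ 1.0000 ✗
  (2.5, 2.5, 285°): beam 1 = 1.5529 ≠ 1.0000 ✗
  (4.5, 5.5, 150°): beam 2 = 2.5882 ≠ 0.5176 ✗
  …
  (1.5, 3.5, 210°): r_1=1.0000, r_2=0.5176, r_3=0.5774, r_4=1.9319, r_5=1.7321 — all match ✓
No second candidate reproduces the full scan.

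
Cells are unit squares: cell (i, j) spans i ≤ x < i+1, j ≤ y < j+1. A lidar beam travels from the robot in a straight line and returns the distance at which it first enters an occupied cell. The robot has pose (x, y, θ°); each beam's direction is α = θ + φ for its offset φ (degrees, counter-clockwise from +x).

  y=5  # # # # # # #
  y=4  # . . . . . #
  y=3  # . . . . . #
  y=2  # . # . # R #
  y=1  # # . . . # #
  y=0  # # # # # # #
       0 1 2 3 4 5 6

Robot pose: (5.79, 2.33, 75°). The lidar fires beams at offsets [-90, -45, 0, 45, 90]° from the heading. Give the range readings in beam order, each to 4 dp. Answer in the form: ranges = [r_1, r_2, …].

beam 1: φ=-90°, α=345°
  dir = (cos 345°, sin 345°) = (0.9659, -0.2588); from cell (5,2)
  next x-line at t=0.2174, next y-line at t=1.2750; Δt_x=1.0353, Δt_y=3.8637
    x: enter (6,2) at t=0.2174 ← occupied
  → r_1 = 0.2174
beam 2: φ=-45°, α=30°
  dir = (cos 30°, sin 30°) = (0.8660, 0.5000); from cell (5,2)
  next x-line at t=0.2425, next y-line at t=1.3400; Δt_x=1.1547, Δt_y=2.0000
    x: enter (6,2) at t=0.2425 ← occupied
  → r_2 = 0.2425
beam 3: φ=0°, α=75°
  dir = (cos 75°, sin 75°) = (0.2588, 0.9659); from cell (5,2)
  next x-line at t=0.8114, next y-line at t=0.6936; Δt_x=3.8637, Δt_y=1.0353
    y: enter (5,3) at t=0.6936
    x: enter (6,3) at t=0.8114 ← occupied
  → r_3 = 0.8114
beam 4: φ=45°, α=120°
  dir = (cos 120°, sin 120°) = (-0.5000, 0.8660); from cell (5,2)
  next x-line at t=1.5800, next y-line at t=0.7736; Δt_x=2.0000, Δt_y=1.1547
    y: enter (5,3) at t=0.7736
    x: enter (4,3) at t=1.5800
    y: enter (4,4) at t=1.9283
    y: enter (4,5) at t=3.0831 ← occupied
  → r_4 = 3.0831
beam 5: φ=90°, α=165°
  dir = (cos 165°, sin 165°) = (-0.9659, 0.2588); from cell (5,2)
  next x-line at t=0.8179, next y-line at t=2.5887; Δt_x=1.0353, Δt_y=3.8637
    x: enter (4,2) at t=0.8179 ← occupied
  → r_5 = 0.8179

ranges = [0.2174, 0.2425, 0.8114, 3.0831, 0.8179]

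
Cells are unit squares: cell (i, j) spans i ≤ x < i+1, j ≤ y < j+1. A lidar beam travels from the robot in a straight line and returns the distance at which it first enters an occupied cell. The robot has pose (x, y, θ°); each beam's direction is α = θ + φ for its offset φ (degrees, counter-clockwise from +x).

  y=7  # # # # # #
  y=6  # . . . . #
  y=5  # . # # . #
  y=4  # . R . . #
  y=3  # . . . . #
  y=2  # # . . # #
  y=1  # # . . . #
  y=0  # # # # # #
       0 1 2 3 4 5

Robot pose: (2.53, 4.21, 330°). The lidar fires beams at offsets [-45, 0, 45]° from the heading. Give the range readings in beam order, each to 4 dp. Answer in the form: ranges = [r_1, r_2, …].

beam 1: φ=-45°, α=285°
  cosα=0.2588 sinα=-0.9659 | (2,4) | tMaxX 1.8159 tMaxY 0.2174 | tΔX 3.8637 tΔY 1.0353
    t=0.2174 [y] (2,3)
    t=1.2527 [y] (2,2)
    t=1.8159 [x] (3,2)
    t=2.2880 [y] (3,1)
    t=3.3232 [y] (3,0) — stop
  → r_1 = 3.3232
beam 2: φ=0°, α=330°
  cosα=0.8660 sinα=-0.5000 | (2,4) | tMaxX 0.5427 tMaxY 0.4200 | tΔX 1.1547 tΔY 2.0000
    t=0.4200 [y] (2,3)
    t=0.5427 [x] (3,3)
    t=1.6974 [x] (4,3)
    t=2.4200 [y] (4,2) — stop
  → r_2 = 2.4200
beam 3: φ=45°, α=15°
  cosα=0.9659 sinα=0.2588 | (2,4) | tMaxX 0.4866 tMaxY 3.0523 | tΔX 1.0353 tΔY 3.8637
    t=0.4866 [x] (3,4)
    t=1.5219 [x] (4,4)
    t=2.5571 [x] (5,4) — stop
  → r_3 = 2.5571

ranges = [3.3232, 2.4200, 2.5571]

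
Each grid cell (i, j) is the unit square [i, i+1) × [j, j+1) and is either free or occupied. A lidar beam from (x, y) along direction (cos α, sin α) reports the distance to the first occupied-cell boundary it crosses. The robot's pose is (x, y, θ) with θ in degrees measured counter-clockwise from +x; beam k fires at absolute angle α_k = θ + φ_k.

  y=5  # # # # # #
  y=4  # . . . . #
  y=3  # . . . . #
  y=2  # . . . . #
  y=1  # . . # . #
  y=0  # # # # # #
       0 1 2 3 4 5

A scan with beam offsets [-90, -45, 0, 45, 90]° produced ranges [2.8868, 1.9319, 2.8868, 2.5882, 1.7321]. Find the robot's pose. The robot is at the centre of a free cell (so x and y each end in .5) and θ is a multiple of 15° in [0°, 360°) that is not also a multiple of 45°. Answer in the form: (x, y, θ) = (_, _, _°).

Candidates: 15 free-cell centres × 16 headings = 240 poses. Raycast each; keep the one whose scan matches to 4 dp.
  (3.5, 3.5, 300°): beam 2 = 1.5529 ≠ 1.9319 ✗
  (2.5, 4.5, 240°): beam 1 = 1.0000 ≠ 2.8868 ✗
  (4.5, 1.5, 165°): beam 1 = 1.9319 ≠ 2.8868 ✗
  …
  (2.5, 3.5, 330°): r_1=2.8868, r_2=1.9319, r_3=2.8868, r_4=2.5882, r_5=1.7321 — all match ✓
Unique over the lattice → pose = (2.5, 3.5, 330°).

(x, y, θ) = (2.5, 3.5, 330°)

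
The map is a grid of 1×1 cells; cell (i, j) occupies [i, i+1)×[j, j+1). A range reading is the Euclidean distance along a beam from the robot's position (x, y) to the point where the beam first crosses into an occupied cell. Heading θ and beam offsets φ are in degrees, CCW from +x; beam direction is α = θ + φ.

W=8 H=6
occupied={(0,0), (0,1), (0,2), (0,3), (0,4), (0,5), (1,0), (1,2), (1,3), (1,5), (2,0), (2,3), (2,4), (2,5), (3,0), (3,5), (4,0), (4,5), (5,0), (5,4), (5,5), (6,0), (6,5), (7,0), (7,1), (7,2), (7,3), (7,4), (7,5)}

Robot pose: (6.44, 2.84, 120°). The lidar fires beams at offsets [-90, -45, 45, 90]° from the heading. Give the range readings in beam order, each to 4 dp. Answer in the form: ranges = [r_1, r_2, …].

ranges = [0.6466, 2.1637, 3.5614, 3.6800]

beam 1: φ=-90°, α=30°
  direction (0.8660, 0.5000); cell (6,2); t to first gridline: x 0.6466, y 0.3200 (then +1.1547 / +2.0000)
    (6,3) via y @ 0.3200
    (7,3) via x @ 0.6466  # hit
  → r_1 = 0.6466
beam 2: φ=-45°, α=75°
  direction (0.2588, 0.9659); cell (6,2); t to first gridline: x 2.1637, y 0.1656 (then +3.8637 / +1.0353)
    (6,3) via y @ 0.1656
    (6,4) via y @ 1.2009
    (7,4) via x @ 2.1637  # hit
  → r_2 = 2.1637
beam 3: φ=45°, α=165°
  direction (-0.9659, 0.2588); cell (6,2); t to first gridline: x 0.4555, y 0.6182 (then +1.0353 / +3.8637)
    (5,2) via x @ 0.4555
    (5,3) via y @ 0.6182
    (4,3) via x @ 1.4908
    (3,3) via x @ 2.5261
    (2,3) via x @ 3.5614  # hit
  → r_3 = 3.5614
beam 4: φ=90°, α=210°
  direction (-0.8660, -0.5000); cell (6,2); t to first gridline: x 0.5081, y 1.6800 (then +1.1547 / +2.0000)
    (5,2) via x @ 0.5081
    (4,2) via x @ 1.6628
    (4,1) via y @ 1.6800
    (3,1) via x @ 2.8175
    (3,0) via y @ 3.6800  # hit
  → r_4 = 3.6800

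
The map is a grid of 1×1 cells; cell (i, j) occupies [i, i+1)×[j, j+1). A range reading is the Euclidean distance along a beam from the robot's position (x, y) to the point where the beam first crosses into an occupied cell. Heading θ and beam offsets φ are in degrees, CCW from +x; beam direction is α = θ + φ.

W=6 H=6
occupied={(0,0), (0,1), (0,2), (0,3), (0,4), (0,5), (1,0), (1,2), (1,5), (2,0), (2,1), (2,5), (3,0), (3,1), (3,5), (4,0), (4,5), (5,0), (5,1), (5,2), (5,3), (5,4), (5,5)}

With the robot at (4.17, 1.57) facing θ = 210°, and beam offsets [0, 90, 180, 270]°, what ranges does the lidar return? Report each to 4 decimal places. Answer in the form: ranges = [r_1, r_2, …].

beam 1: φ=0°, α=210°
  d=(-0.8660,-0.5000)  start (4,1)  tX=0.1963 tY=1.1400  stride 1/|dx|=1.1547 1/|dy|=2.0000
    cross x-line → (3,1), t=0.1963 (wall)
  → r_1 = 0.1963
beam 2: φ=90°, α=300°
  d=(0.5000,-0.8660)  start (4,1)  tX=1.6600 tY=0.6582  stride 1/|dx|=2.0000 1/|dy|=1.1547
    cross y-line → (4,0), t=0.6582 (wall)
  → r_2 = 0.6582
beam 3: φ=180°, α=30°
  d=(0.8660,0.5000)  start (4,1)  tX=0.9584 tY=0.8600  stride 1/|dx|=1.1547 1/|dy|=2.0000
    cross y-line → (4,2), t=0.8600
    cross x-line → (5,2), t=0.9584 (wall)
  → r_3 = 0.9584
beam 4: φ=270°, α=120°
  d=(-0.5000,0.8660)  start (4,1)  tX=0.3400 tY=0.4965  stride 1/|dx|=2.0000 1/|dy|=1.1547
    cross x-line → (3,1), t=0.3400 (wall)
  → r_4 = 0.3400

ranges = [0.1963, 0.6582, 0.9584, 0.3400]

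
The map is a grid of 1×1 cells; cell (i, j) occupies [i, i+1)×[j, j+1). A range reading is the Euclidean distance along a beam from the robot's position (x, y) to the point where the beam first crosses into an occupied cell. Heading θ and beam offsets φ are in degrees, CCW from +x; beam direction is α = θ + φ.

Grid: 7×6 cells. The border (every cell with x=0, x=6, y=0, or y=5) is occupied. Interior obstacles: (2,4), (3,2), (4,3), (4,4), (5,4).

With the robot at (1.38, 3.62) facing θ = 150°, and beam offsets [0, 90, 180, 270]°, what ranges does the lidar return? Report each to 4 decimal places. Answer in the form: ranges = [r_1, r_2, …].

ranges = [0.4388, 0.7600, 1.8706, 1.2400]

beam 1: φ=0°, α=150°
  direction (-0.8660, 0.5000); cell (1,3); t to first gridline: x 0.4388, y 0.7600 (then +1.1547 / +2.0000)
    (0,3) via x @ 0.4388  # hit
  → r_1 = 0.4388
beam 2: φ=90°, α=240°
  direction (-0.5000, -0.8660); cell (1,3); t to first gridline: x 0.7600, y 0.7159 (then +2.0000 / +1.1547)
    (1,2) via y @ 0.7159
    (0,2) via x @ 0.7600  # hit
  → r_2 = 0.7600
beam 3: φ=180°, α=330°
  direction (0.8660, -0.5000); cell (1,3); t to first gridline: x 0.7159, y 1.2400 (then +1.1547 / +2.0000)
    (2,3) via x @ 0.7159
    (2,2) via y @ 1.2400
    (3,2) via x @ 1.8706  # hit
  → r_3 = 1.8706
beam 4: φ=270°, α=60°
  direction (0.5000, 0.8660); cell (1,3); t to first gridline: x 1.2400, y 0.4388 (then +2.0000 / +1.1547)
    (1,4) via y @ 0.4388
    (2,4) via x @ 1.2400  # hit
  → r_4 = 1.2400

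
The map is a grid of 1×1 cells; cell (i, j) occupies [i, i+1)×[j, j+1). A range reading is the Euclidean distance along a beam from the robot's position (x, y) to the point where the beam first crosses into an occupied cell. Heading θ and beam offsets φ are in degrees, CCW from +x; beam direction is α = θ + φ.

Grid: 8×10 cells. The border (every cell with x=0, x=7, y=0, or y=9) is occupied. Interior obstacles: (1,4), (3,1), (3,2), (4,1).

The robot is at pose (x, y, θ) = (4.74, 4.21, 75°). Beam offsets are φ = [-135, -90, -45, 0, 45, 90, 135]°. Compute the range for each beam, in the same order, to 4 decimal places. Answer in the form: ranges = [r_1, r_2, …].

ranges = [3.7066, 2.3397, 2.6096, 4.9590, 5.5310, 2.8367, 4.3186]

beam 1: φ=-135°, α=300°
  cosα=0.5000 sinα=-0.8660 | (4,4) | tMaxX 0.5200 tMaxY 0.2425 | tΔX 2.0000 tΔY 1.1547
    t=0.2425 [y] (4,3)
    t=0.5200 [x] (5,3)
    t=1.3972 [y] (5,2)
    t=2.5200 [x] (6,2)
    t=2.5519 [y] (6,1)
    t=3.7066 [y] (6,0) — stop
  → r_1 = 3.7066
beam 2: φ=-90°, α=345°
  cosα=0.9659 sinα=-0.2588 | (4,4) | tMaxX 0.2692 tMaxY 0.8114 | tΔX 1.0353 tΔY 3.8637
    t=0.2692 [x] (5,4)
    t=0.8114 [y] (5,3)
    t=1.3044 [x] (6,3)
    t=2.3397 [x] (7,3) — stop
  → r_2 = 2.3397
beam 3: φ=-45°, α=30°
  cosα=0.8660 sinα=0.5000 | (4,4) | tMaxX 0.3002 tMaxY 1.5800 | tΔX 1.1547 tΔY 2.0000
    t=0.3002 [x] (5,4)
    t=1.4549 [x] (6,4)
    t=1.5800 [y] (6,5)
    t=2.6096 [x] (7,5) — stop
  → r_3 = 2.6096
beam 4: φ=0°, α=75°
  cosα=0.2588 sinα=0.9659 | (4,4) | tMaxX 1.0046 tMaxY 0.8179 | tΔX 3.8637 tΔY 1.0353
    t=0.8179 [y] (4,5)
    t=1.0046 [x] (5,5)
    t=1.8531 [y] (5,6)
    t=2.8884 [y] (5,7)
    t=3.9237 [y] (5,8)
    t=4.8683 [x] (6,8)
    t=4.9590 [y] (6,9) — stop
  → r_4 = 4.9590
beam 5: φ=45°, α=120°
  cosα=-0.5000 sinα=0.8660 | (4,4) | tMaxX 1.4800 tMaxY 0.9122 | tΔX 2.0000 tΔY 1.1547
    t=0.9122 [y] (4,5)
    t=1.4800 [x] (3,5)
    t=2.0669 [y] (3,6)
    t=3.2216 [y] (3,7)
    t=3.4800 [x] (2,7)
    t=4.3763 [y] (2,8)
    t=5.4800 [x] (1,8)
    t=5.5310 [y] (1,9) — stop
  → r_5 = 5.5310
beam 6: φ=90°, α=165°
  cosα=-0.9659 sinα=0.2588 | (4,4) | tMaxX 0.7661 tMaxY 3.0523 | tΔX 1.0353 tΔY 3.8637
    t=0.7661 [x] (3,4)
    t=1.8014 [x] (2,4)
    t=2.8367 [x] (1,4) — stop
  → r_6 = 2.8367
beam 7: φ=135°, α=210°
  cosα=-0.8660 sinα=-0.5000 | (4,4) | tMaxX 0.8545 tMaxY 0.4200 | tΔX 1.1547 tΔY 2.0000
    t=0.4200 [y] (4,3)
    t=0.8545 [x] (3,3)
    t=2.0092 [x] (2,3)
    t=2.4200 [y] (2,2)
    t=3.1639 [x] (1,2)
    t=4.3186 [x] (0,2) — stop
  → r_7 = 4.3186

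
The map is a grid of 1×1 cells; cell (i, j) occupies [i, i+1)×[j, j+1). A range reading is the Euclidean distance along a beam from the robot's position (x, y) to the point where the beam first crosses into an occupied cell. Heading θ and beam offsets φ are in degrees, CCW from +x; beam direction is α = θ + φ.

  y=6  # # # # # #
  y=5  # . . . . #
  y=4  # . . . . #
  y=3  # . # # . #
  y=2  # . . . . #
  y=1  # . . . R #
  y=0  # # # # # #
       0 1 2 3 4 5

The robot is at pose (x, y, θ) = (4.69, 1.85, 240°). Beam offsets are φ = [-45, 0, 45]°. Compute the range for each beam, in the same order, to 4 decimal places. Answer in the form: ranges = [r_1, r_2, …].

ranges = [3.2841, 0.9815, 0.8800]

beam 1: φ=-45°, α=195°
  cosα=-0.9659 sinα=-0.2588 | (4,1) | tMaxX 0.7143 tMaxY 3.2841 | tΔX 1.0353 tΔY 3.8637
    t=0.7143 [x] (3,1)
    t=1.7496 [x] (2,1)
    t=2.7849 [x] (1,1)
    t=3.2841 [y] (1,0) — stop
  → r_1 = 3.2841
beam 2: φ=0°, α=240°
  cosα=-0.5000 sinα=-0.8660 | (4,1) | tMaxX 1.3800 tMaxY 0.9815 | tΔX 2.0000 tΔY 1.1547
    t=0.9815 [y] (4,0) — stop
  → r_2 = 0.9815
beam 3: φ=45°, α=285°
  cosα=0.2588 sinα=-0.9659 | (4,1) | tMaxX 1.1977 tMaxY 0.8800 | tΔX 3.8637 tΔY 1.0353
    t=0.8800 [y] (4,0) — stop
  → r_3 = 0.8800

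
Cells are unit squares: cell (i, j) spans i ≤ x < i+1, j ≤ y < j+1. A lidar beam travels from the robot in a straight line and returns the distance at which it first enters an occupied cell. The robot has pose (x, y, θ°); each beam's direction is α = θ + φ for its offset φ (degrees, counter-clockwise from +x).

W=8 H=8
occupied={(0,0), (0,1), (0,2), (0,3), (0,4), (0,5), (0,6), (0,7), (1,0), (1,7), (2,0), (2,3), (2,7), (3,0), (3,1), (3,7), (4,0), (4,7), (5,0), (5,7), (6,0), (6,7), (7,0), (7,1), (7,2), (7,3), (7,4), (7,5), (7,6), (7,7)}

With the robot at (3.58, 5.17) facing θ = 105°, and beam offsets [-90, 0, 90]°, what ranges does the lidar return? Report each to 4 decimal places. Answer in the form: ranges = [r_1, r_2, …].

ranges = [3.5406, 1.8946, 2.6710]

beam 1: φ=-90°, α=15°
  cosα=0.9659 sinα=0.2588 | (3,5) | tMaxX 0.4348 tMaxY 3.2069 | tΔX 1.0353 tΔY 3.8637
    t=0.4348 [x] (4,5)
    t=1.4701 [x] (5,5)
    t=2.5054 [x] (6,5)
    t=3.2069 [y] (6,6)
    t=3.5406 [x] (7,6) — stop
  → r_1 = 3.5406
beam 2: φ=0°, α=105°
  cosα=-0.2588 sinα=0.9659 | (3,5) | tMaxX 2.2409 tMaxY 0.8593 | tΔX 3.8637 tΔY 1.0353
    t=0.8593 [y] (3,6)
    t=1.8946 [y] (3,7) — stop
  → r_2 = 1.8946
beam 3: φ=90°, α=195°
  cosα=-0.9659 sinα=-0.2588 | (3,5) | tMaxX 0.6005 tMaxY 0.6568 | tΔX 1.0353 tΔY 3.8637
    t=0.6005 [x] (2,5)
    t=0.6568 [y] (2,4)
    t=1.6357 [x] (1,4)
    t=2.6710 [x] (0,4) — stop
  → r_3 = 2.6710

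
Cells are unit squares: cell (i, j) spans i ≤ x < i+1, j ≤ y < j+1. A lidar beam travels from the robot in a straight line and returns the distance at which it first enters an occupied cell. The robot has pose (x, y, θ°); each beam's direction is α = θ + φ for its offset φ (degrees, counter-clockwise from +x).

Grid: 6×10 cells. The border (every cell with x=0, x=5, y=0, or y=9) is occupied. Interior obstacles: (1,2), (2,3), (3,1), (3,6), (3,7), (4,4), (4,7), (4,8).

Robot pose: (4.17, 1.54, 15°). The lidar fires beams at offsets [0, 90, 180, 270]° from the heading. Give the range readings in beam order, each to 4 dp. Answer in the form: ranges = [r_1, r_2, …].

ranges = [0.8593, 7.7232, 0.1760, 0.5590]

beam 1: φ=0°, α=15°
  direction (0.9659, 0.2588); cell (4,1); t to first gridline: x 0.8593, y 1.7773 (then +1.0353 / +3.8637)
    (5,1) via x @ 0.8593  # hit
  → r_1 = 0.8593
beam 2: φ=90°, α=105°
  direction (-0.2588, 0.9659); cell (4,1); t to first gridline: x 0.6568, y 0.4762 (then +3.8637 / +1.0353)
    (4,2) via y @ 0.4762
    (3,2) via x @ 0.6568
    (3,3) via y @ 1.5115
    (3,4) via y @ 2.5468
    (3,5) via y @ 3.5821
    (2,5) via x @ 4.5205
    (2,6) via y @ 4.6173
    (2,7) via y @ 5.6526
    (2,8) via y @ 6.6879
    (2,9) via y @ 7.7232  # hit
  → r_2 = 7.7232
beam 3: φ=180°, α=195°
  direction (-0.9659, -0.2588); cell (4,1); t to first gridline: x 0.1760, y 2.0864 (then +1.0353 / +3.8637)
    (3,1) via x @ 0.1760  # hit
  → r_3 = 0.1760
beam 4: φ=270°, α=285°
  direction (0.2588, -0.9659); cell (4,1); t to first gridline: x 3.2069, y 0.5590 (then +3.8637 / +1.0353)
    (4,0) via y @ 0.5590  # hit
  → r_4 = 0.5590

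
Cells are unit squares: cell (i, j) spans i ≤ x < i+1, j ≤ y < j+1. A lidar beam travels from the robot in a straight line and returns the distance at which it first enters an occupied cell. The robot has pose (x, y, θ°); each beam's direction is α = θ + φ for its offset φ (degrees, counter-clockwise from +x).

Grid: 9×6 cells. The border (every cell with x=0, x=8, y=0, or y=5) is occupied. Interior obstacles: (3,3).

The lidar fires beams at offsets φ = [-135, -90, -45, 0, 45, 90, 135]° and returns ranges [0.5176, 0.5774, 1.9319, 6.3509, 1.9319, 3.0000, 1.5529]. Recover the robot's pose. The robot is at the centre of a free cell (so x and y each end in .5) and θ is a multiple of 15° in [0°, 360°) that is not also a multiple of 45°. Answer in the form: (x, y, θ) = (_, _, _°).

(x, y, θ) = (2.5, 1.5, 30°)

Candidates: 27 free-cell centres × 16 headings = 432 poses. Raycast each; keep the one whose scan matches to 4 dp.
  (2.5, 4.5, 30°): beam 1 = 3.6235 ≠ 0.5176 ✗
  (7.5, 4.5, 105°): beam 1 = 0.5774 ≠ 0.5176 ✗
  (2.5, 3.5, 15°): beam 1 = 2.8868 ≠ 0.5176 ✗
  (2.5, 2.5, 60°): beam 1 = 1.5529 ≠ 0.5176 ✗
  (2.5, 4.5, 75°): beam 1 = 1.0000 ≠ 0.5176 ✗
  …
  (2.5, 1.5, 30°): r_1=0.5176, r_2=0.5774, r_3=1.9319, r_4=6.3509, r_5=1.9319, r_6=3.0000, r_7=1.5529 — all match ✓
No second candidate reproduces the full scan.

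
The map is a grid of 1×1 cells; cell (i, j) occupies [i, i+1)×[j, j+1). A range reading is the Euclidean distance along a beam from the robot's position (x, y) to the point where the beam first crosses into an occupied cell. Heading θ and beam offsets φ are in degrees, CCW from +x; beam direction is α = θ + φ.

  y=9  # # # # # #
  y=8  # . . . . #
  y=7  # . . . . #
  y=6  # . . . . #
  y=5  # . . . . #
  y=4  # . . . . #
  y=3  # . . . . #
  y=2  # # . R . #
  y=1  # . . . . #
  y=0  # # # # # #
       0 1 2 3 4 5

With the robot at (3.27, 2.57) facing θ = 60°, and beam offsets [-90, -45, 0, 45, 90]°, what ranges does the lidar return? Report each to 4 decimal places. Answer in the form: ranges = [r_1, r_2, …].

beam 1: φ=-90°, α=330°
  dir = (cos 330°, sin 330°) = (0.8660, -0.5000); from cell (3,2)
  next x-line at t=0.8429, next y-line at t=1.1400; Δt_x=1.1547, Δt_y=2.0000
    x: enter (4,2) at t=0.8429
    y: enter (4,1) at t=1.1400
    x: enter (5,1) at t=1.9976 ← occupied
  → r_1 = 1.9976
beam 2: φ=-45°, α=15°
  dir = (cos 15°, sin 15°) = (0.9659, 0.2588); from cell (3,2)
  next x-line at t=0.7558, next y-line at t=1.6614; Δt_x=1.0353, Δt_y=3.8637
    x: enter (4,2) at t=0.7558
    y: enter (4,3) at t=1.6614
    x: enter (5,3) at t=1.7910 ← occupied
  → r_2 = 1.7910
beam 3: φ=0°, α=60°
  dir = (cos 60°, sin 60°) = (0.5000, 0.8660); from cell (3,2)
  next x-line at t=1.4600, next y-line at t=0.4965; Δt_x=2.0000, Δt_y=1.1547
    y: enter (3,3) at t=0.4965
    x: enter (4,3) at t=1.4600
    y: enter (4,4) at t=1.6512
    y: enter (4,5) at t=2.8059
    x: enter (5,5) at t=3.4600 ← occupied
  → r_3 = 3.4600
beam 4: φ=45°, α=105°
  dir = (cos 105°, sin 105°) = (-0.2588, 0.9659); from cell (3,2)
  next x-line at t=1.0432, next y-line at t=0.4452; Δt_x=3.8637, Δt_y=1.0353
    y: enter (3,3) at t=0.4452
    x: enter (2,3) at t=1.0432
    y: enter (2,4) at t=1.4804
    y: enter (2,5) at t=2.5157
    y: enter (2,6) at t=3.5510
    y: enter (2,7) at t=4.5863
    x: enter (1,7) at t=4.9069
    y: enter (1,8) at t=5.6215
    y: enter (1,9) at t=6.6568 ← occupied
  → r_4 = 6.6568
beam 5: φ=90°, α=150°
  dir = (cos 150°, sin 150°) = (-0.8660, 0.5000); from cell (3,2)
  next x-line at t=0.3118, next y-line at t=0.8600; Δt_x=1.1547, Δt_y=2.0000
    x: enter (2,2) at t=0.3118
    y: enter (2,3) at t=0.8600
    x: enter (1,3) at t=1.4665
    x: enter (0,3) at t=2.6212 ← occupied
  → r_5 = 2.6212

ranges = [1.9976, 1.7910, 3.4600, 6.6568, 2.6212]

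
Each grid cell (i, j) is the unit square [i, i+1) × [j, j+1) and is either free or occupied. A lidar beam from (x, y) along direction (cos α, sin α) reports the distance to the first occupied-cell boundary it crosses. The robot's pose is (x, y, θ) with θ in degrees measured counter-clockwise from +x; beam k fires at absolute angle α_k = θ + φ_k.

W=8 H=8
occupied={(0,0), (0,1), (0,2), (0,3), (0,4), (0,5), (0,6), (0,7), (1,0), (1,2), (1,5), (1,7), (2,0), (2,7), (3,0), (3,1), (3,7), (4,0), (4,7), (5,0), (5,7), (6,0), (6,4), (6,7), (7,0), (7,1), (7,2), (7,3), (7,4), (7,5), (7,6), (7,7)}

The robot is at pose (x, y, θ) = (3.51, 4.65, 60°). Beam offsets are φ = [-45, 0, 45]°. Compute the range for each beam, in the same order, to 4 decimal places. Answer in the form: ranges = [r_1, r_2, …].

beam 1: φ=-45°, α=15°
  cosα=0.9659 sinα=0.2588 | (3,4) | tMaxX 0.5073 tMaxY 1.3523 | tΔX 1.0353 tΔY 3.8637
    t=0.5073 [x] (4,4)
    t=1.3523 [y] (4,5)
    t=1.5426 [x] (5,5)
    t=2.5778 [x] (6,5)
    t=3.6131 [x] (7,5) — stop
  → r_1 = 3.6131
beam 2: φ=0°, α=60°
  cosα=0.5000 sinα=0.8660 | (3,4) | tMaxX 0.9800 tMaxY 0.4041 | tΔX 2.0000 tΔY 1.1547
    t=0.4041 [y] (3,5)
    t=0.9800 [x] (4,5)
    t=1.5588 [y] (4,6)
    t=2.7135 [y] (4,7) — stop
  → r_2 = 2.7135
beam 3: φ=45°, α=105°
  cosα=-0.2588 sinα=0.9659 | (3,4) | tMaxX 1.9705 tMaxY 0.3623 | tΔX 3.8637 tΔY 1.0353
    t=0.3623 [y] (3,5)
    t=1.3976 [y] (3,6)
    t=1.9705 [x] (2,6)
    t=2.4329 [y] (2,7) — stop
  → r_3 = 2.4329

ranges = [3.6131, 2.7135, 2.4329]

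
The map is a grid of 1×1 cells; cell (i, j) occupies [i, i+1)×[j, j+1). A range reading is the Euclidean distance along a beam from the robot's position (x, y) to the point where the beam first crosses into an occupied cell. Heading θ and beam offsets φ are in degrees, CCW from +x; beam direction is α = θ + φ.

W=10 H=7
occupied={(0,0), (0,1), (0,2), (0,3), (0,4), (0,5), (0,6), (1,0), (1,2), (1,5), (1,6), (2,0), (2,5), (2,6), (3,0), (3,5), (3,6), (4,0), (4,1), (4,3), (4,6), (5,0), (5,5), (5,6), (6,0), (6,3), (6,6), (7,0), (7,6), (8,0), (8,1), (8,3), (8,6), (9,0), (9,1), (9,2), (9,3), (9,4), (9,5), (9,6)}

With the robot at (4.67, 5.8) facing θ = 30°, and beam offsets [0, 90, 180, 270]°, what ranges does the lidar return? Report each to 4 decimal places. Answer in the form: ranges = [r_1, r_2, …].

ranges = [0.3811, 0.2309, 0.7736, 0.6600]

beam 1: φ=0°, α=30°
  dir = (cos 30°, sin 30°) = (0.8660, 0.5000); from cell (4,5)
  next x-line at t=0.3811, next y-line at t=0.4000; Δt_x=1.1547, Δt_y=2.0000
    x: enter (5,5) at t=0.3811 ← occupied
  → r_1 = 0.3811
beam 2: φ=90°, α=120°
  dir = (cos 120°, sin 120°) = (-0.5000, 0.8660); from cell (4,5)
  next x-line at t=1.3400, next y-line at t=0.2309; Δt_x=2.0000, Δt_y=1.1547
    y: enter (4,6) at t=0.2309 ← occupied
  → r_2 = 0.2309
beam 3: φ=180°, α=210°
  dir = (cos 210°, sin 210°) = (-0.8660, -0.5000); from cell (4,5)
  next x-line at t=0.7736, next y-line at t=1.6000; Δt_x=1.1547, Δt_y=2.0000
    x: enter (3,5) at t=0.7736 ← occupied
  → r_3 = 0.7736
beam 4: φ=270°, α=300°
  dir = (cos 300°, sin 300°) = (0.5000, -0.8660); from cell (4,5)
  next x-line at t=0.6600, next y-line at t=0.9238; Δt_x=2.0000, Δt_y=1.1547
    x: enter (5,5) at t=0.6600 ← occupied
  → r_4 = 0.6600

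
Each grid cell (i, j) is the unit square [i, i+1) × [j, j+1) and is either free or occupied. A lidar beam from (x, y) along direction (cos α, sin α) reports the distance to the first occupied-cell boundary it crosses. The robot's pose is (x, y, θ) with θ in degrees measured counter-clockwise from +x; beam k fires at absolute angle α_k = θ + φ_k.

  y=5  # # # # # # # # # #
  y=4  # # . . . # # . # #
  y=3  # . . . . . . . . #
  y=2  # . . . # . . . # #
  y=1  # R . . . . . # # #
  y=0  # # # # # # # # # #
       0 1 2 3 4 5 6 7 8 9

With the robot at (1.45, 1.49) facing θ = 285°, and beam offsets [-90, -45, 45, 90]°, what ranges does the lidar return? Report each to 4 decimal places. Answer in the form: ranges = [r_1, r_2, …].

beam 1: φ=-90°, α=195°
  cosα=-0.9659 sinα=-0.2588 | (1,1) | tMaxX 0.4659 tMaxY 1.8932 | tΔX 1.0353 tΔY 3.8637
    t=0.4659 [x] (0,1) — stop
  → r_1 = 0.4659
beam 2: φ=-45°, α=240°
  cosα=-0.5000 sinα=-0.8660 | (1,1) | tMaxX 0.9000 tMaxY 0.5658 | tΔX 2.0000 tΔY 1.1547
    t=0.5658 [y] (1,0) — stop
  → r_2 = 0.5658
beam 3: φ=45°, α=330°
  cosα=0.8660 sinα=-0.5000 | (1,1) | tMaxX 0.6351 tMaxY 0.9800 | tΔX 1.1547 tΔY 2.0000
    t=0.6351 [x] (2,1)
    t=0.9800 [y] (2,0) — stop
  → r_3 = 0.9800
beam 4: φ=90°, α=15°
  cosα=0.9659 sinα=0.2588 | (1,1) | tMaxX 0.5694 tMaxY 1.9705 | tΔX 1.0353 tΔY 3.8637
    t=0.5694 [x] (2,1)
    t=1.6047 [x] (3,1)
    t=1.9705 [y] (3,2)
    t=2.6400 [x] (4,2) — stop
  → r_4 = 2.6400

ranges = [0.4659, 0.5658, 0.9800, 2.6400]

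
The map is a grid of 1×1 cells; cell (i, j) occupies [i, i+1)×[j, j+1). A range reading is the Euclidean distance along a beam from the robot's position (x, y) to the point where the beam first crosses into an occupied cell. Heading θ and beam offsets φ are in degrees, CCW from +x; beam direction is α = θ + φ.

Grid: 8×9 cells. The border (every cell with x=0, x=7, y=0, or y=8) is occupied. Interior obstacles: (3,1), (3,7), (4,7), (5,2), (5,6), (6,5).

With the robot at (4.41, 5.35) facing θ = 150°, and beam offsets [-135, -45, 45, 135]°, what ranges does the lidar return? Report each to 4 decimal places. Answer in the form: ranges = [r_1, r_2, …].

ranges = [1.6461, 1.7082, 3.5303, 2.4329]

beam 1: φ=-135°, α=15°
  dir = (cos 15°, sin 15°) = (0.9659, 0.2588); from cell (4,5)
  next x-line at t=0.6108, next y-line at t=2.5114; Δt_x=1.0353, Δt_y=3.8637
    x: enter (5,5) at t=0.6108
    x: enter (6,5) at t=1.6461 ← occupied
  → r_1 = 1.6461
beam 2: φ=-45°, α=105°
  dir = (cos 105°, sin 105°) = (-0.2588, 0.9659); from cell (4,5)
  next x-line at t=1.5841, next y-line at t=0.6729; Δt_x=3.8637, Δt_y=1.0353
    y: enter (4,6) at t=0.6729
    x: enter (3,6) at t=1.5841
    y: enter (3,7) at t=1.7082 ← occupied
  → r_2 = 1.7082
beam 3: φ=45°, α=195°
  dir = (cos 195°, sin 195°) = (-0.9659, -0.2588); from cell (4,5)
  next x-line at t=0.4245, next y-line at t=1.3523; Δt_x=1.0353, Δt_y=3.8637
    x: enter (3,5) at t=0.4245
    y: enter (3,4) at t=1.3523
    x: enter (2,4) at t=1.4597
    x: enter (1,4) at t=2.4950
    x: enter (0,4) at t=3.5303 ← occupied
  → r_3 = 3.5303
beam 4: φ=135°, α=285°
  dir = (cos 285°, sin 285°) = (0.2588, -0.9659); from cell (4,5)
  next x-line at t=2.2796, next y-line at t=0.3623; Δt_x=3.8637, Δt_y=1.0353
    y: enter (4,4) at t=0.3623
    y: enter (4,3) at t=1.3976
    x: enter (5,3) at t=2.2796
    y: enter (5,2) at t=2.4329 ← occupied
  → r_4 = 2.4329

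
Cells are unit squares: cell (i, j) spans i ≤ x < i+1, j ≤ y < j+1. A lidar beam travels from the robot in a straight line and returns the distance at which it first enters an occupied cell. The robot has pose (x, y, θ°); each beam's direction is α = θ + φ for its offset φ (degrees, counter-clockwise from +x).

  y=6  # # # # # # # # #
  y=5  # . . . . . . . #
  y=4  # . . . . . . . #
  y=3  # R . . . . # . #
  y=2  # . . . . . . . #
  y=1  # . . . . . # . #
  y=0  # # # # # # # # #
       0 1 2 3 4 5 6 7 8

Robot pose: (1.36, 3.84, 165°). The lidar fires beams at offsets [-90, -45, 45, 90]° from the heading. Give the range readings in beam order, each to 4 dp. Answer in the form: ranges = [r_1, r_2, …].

beam 1: φ=-90°, α=75°
  dir = (cos 75°, sin 75°) = (0.2588, 0.9659); from cell (1,3)
  next x-line at t=2.4728, next y-line at t=0.1656; Δt_x=3.8637, Δt_y=1.0353
    y: enter (1,4) at t=0.1656
    y: enter (1,5) at t=1.2009
    y: enter (1,6) at t=2.2362 ← occupied
  → r_1 = 2.2362
beam 2: φ=-45°, α=120°
  dir = (cos 120°, sin 120°) = (-0.5000, 0.8660); from cell (1,3)
  next x-line at t=0.7200, next y-line at t=0.1848; Δt_x=2.0000, Δt_y=1.1547
    y: enter (1,4) at t=0.1848
    x: enter (0,4) at t=0.7200 ← occupied
  → r_2 = 0.7200
beam 3: φ=45°, α=210°
  dir = (cos 210°, sin 210°) = (-0.8660, -0.5000); from cell (1,3)
  next x-line at t=0.4157, next y-line at t=1.6800; Δt_x=1.1547, Δt_y=2.0000
    x: enter (0,3) at t=0.4157 ← occupied
  → r_3 = 0.4157
beam 4: φ=90°, α=255°
  dir = (cos 255°, sin 255°) = (-0.2588, -0.9659); from cell (1,3)
  next x-line at t=1.3909, next y-line at t=0.8696; Δt_x=3.8637, Δt_y=1.0353
    y: enter (1,2) at t=0.8696
    x: enter (0,2) at t=1.3909 ← occupied
  → r_4 = 1.3909

ranges = [2.2362, 0.7200, 0.4157, 1.3909]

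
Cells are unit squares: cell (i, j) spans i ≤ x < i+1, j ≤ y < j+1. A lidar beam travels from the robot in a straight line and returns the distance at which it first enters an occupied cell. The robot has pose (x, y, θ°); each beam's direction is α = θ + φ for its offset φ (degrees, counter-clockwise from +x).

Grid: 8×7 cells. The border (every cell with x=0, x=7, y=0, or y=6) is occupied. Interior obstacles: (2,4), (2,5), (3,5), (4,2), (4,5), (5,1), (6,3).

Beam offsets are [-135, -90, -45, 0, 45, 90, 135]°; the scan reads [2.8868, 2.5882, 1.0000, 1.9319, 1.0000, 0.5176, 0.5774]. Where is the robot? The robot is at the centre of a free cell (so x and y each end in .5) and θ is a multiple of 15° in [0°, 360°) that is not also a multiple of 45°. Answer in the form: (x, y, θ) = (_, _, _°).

Enumerate (i+0.5, j+0.5, θ) over the 23 free cells and 16 admissible headings. For each, cast all 7 beams and compare to the given ranges.
  (6.5, 1.5, 330°): beam 1 = 0.5176 ≠ 2.8868 ✗
  (1.5, 2.5, 210°): beam 1 = 1.9319 ≠ 2.8868 ✗
  (2.5, 3.5, 240°): beam 1 = 0.5176 ≠ 2.8868 ✗
  …
  (1.5, 3.5, 75°): r_1=2.8868, r_2=2.5882, r_3=1.0000, r_4=1.9319, r_5=1.0000, r_6=0.5176, r_7=0.5774 — all match ✓
Unique over the lattice → pose = (1.5, 3.5, 75°).

(x, y, θ) = (1.5, 3.5, 75°)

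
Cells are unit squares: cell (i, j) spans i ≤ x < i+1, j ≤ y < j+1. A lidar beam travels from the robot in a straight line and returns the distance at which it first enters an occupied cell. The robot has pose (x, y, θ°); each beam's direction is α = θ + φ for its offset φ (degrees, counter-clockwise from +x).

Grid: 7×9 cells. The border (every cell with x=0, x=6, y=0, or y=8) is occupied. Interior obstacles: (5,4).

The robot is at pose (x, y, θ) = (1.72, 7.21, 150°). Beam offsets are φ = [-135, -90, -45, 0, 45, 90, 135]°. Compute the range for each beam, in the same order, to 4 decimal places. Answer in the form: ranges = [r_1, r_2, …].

ranges = [3.0523, 0.9122, 0.8179, 0.8314, 0.7454, 1.4400, 6.4291]

beam 1: φ=-135°, α=15°
  direction (0.9659, 0.2588); cell (1,7); t to first gridline: x 0.2899, y 3.0523 (then +1.0353 / +3.8637)
    (2,7) via x @ 0.2899
    (3,7) via x @ 1.3252
    (4,7) via x @ 2.3604
    (4,8) via y @ 3.0523  # hit
  → r_1 = 3.0523
beam 2: φ=-90°, α=60°
  direction (0.5000, 0.8660); cell (1,7); t to first gridline: x 0.5600, y 0.9122 (then +2.0000 / +1.1547)
    (2,7) via x @ 0.5600
    (2,8) via y @ 0.9122  # hit
  → r_2 = 0.9122
beam 3: φ=-45°, α=105°
  direction (-0.2588, 0.9659); cell (1,7); t to first gridline: x 2.7819, y 0.8179 (then +3.8637 / +1.0353)
    (1,8) via y @ 0.8179  # hit
  → r_3 = 0.8179
beam 4: φ=0°, α=150°
  direction (-0.8660, 0.5000); cell (1,7); t to first gridline: x 0.8314, y 1.5800 (then +1.1547 / +2.0000)
    (0,7) via x @ 0.8314  # hit
  → r_4 = 0.8314
beam 5: φ=45°, α=195°
  direction (-0.9659, -0.2588); cell (1,7); t to first gridline: x 0.7454, y 0.8114 (then +1.0353 / +3.8637)
    (0,7) via x @ 0.7454  # hit
  → r_5 = 0.7454
beam 6: φ=90°, α=240°
  direction (-0.5000, -0.8660); cell (1,7); t to first gridline: x 1.4400, y 0.2425 (then +2.0000 / +1.1547)
    (1,6) via y @ 0.2425
    (1,5) via y @ 1.3972
    (0,5) via x @ 1.4400  # hit
  → r_6 = 1.4400
beam 7: φ=135°, α=285°
  direction (0.2588, -0.9659); cell (1,7); t to first gridline: x 1.0818, y 0.2174 (then +3.8637 / +1.0353)
    (1,6) via y @ 0.2174
    (2,6) via x @ 1.0818
    (2,5) via y @ 1.2527
    (2,4) via y @ 2.2880
    (2,3) via y @ 3.3232
    (2,2) via y @ 4.3585
    (3,2) via x @ 4.9455
    (3,1) via y @ 5.3938
    (3,0) via y @ 6.4291  # hit
  → r_7 = 6.4291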